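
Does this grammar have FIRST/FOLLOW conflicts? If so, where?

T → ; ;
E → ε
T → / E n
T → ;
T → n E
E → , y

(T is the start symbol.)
A FIRST/FOLLOW conflict occurs when a non-terminal N has a nullable alternative N → β (β ⇒* ε) and another alternative N → α with FIRST(α) ∩ FOLLOW(N) ≠ ∅: on such a lookahead the parser cannot decide between expanding α and letting N vanish via β.

Nullable non-terminals: E.

E: nullable alternative(s) E → ε; FOLLOW(E) = { $, 'n' }
  E → ε: FIRST \ {ε} = { } — this is the only nullable alternative, skip
  E → , y: FIRST \ {ε} = { ',' } — disjoint from FOLLOW(E)

T has no nullable alternative, so no FIRST/FOLLOW check is needed there.

No FIRST/FOLLOW conflicts found.

Answer: No FIRST/FOLLOW conflicts.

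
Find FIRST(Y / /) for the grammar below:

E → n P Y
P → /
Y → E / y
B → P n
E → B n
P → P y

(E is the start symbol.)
FIRST sets of the non-terminals involved (from the grammar, by fixed-point iteration):
  FIRST(Y) = { '/', 'n' }

To compute FIRST(Y / /), process the symbols left to right:
Symbol Y is a non-terminal. Add FIRST(Y) \ {ε} = { '/', 'n' }
Y is not nullable (ε ∉ FIRST(Y)), so stop here.
FIRST(Y / /) = { '/', 'n' }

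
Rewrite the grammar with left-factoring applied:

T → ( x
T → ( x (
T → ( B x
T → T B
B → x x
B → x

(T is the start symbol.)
Left-factoring transforms A → αβ₁ | αβ₂ into A → αA' and A' → β₁ | β₂
(α is the longest common prefix among the alternatives). Repeat until
no nonterminal has two alternatives with a common prefix.

Round 1: T has alternatives sharing prefix '('. Introduce T': T → ( T'
  Add: T' → x
  Add: T' → x (
  Add: T' → B x

Round 2: T' has alternatives sharing prefix 'x'. Introduce T'': T' → x T''
  Add: T'' → ε
  Add: T'' → (

Round 3: B has alternatives sharing prefix 'x'. Introduce B': B → x B'
  Add: B' → x
  Add: B' → ε

No remaining common prefixes — done.

Resulting grammar:
T → ( T'
T' → x T''
T'' → ε
T'' → (
T' → B x
T → T B
B → x B'
B' → x
B' → ε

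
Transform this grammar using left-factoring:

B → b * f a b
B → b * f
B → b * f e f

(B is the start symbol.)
Left-factoring transforms A → αβ₁ | αβ₂ into A → αA' and A' → β₁ | β₂
(α is the longest common prefix among the alternatives). Repeat until
no nonterminal has two alternatives with a common prefix.

Round 1: B has alternatives sharing prefix 'b * f'. Introduce B': B → b * f B'
  Add: B' → a b
  Add: B' → ε
  Add: B' → e f

No remaining common prefixes — done.

Resulting grammar:
B → b * f B'
B' → a b
B' → ε
B' → e f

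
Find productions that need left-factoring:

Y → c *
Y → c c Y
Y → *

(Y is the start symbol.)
Left-factoring is needed when two productions for the same non-terminal
share a common prefix on the right-hand side.

Productions for Y:
  Y → c *
  Y → c c Y
  Y → *

Found common prefix 'c' in productions for Y

Answer: Yes, Y has productions with common prefix 'c'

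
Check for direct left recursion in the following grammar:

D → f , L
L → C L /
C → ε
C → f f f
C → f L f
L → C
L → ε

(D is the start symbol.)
No direct left recursion

Direct left recursion occurs when N → N α for some non-terminal N (the right-hand side begins with the left-hand side itself).

D → f , L: starts with f
L → C L /: starts with C
C → ε: starts with ε
C → f f f: starts with f
C → f L f: starts with f
L → C: starts with C
L → ε: starts with ε

No direct left recursion found.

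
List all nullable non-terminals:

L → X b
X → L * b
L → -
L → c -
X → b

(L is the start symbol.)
None

There are no ε-productions, so no non-terminal can derive ε.
No non-terminals are nullable.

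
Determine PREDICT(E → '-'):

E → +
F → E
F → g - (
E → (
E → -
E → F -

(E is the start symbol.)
{ '-' }

PREDICT(E → '-') = (FIRST(RHS) \ {ε}) ∪ (FOLLOW(E) if ε ∈ FIRST(RHS), i.e. RHS ⇒* ε)
FIRST('-') = { '-' }
ε ∉ FIRST('-'), so FOLLOW(E) is not added.
PREDICT(E → '-') = { '-' }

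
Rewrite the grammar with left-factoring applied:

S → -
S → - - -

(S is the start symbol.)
S → - S'
S' → ε
S' → - -

Left-factoring transforms A → αβ₁ | αβ₂ into A → αA' and A' → β₁ | β₂
(α is the longest common prefix among the alternatives). Repeat until
no nonterminal has two alternatives with a common prefix.

Round 1: S has alternatives sharing prefix '-'. Introduce S': S → - S'
  Add: S' → ε
  Add: S' → - -

No remaining common prefixes — done.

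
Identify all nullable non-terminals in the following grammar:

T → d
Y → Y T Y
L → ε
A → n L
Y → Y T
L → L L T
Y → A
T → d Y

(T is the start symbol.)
{ 'L' }

A non-terminal is nullable if it can derive ε (the empty string): either it has an ε-production, or it has a production whose right-hand side consists entirely of nullable non-terminals.

ε-productions: L → ε
So L is immediately nullable.
No further non-terminal can be added: every production for the remaining non-terminals contains a terminal or a non-nullable non-terminal.
Nullable = { 'L' }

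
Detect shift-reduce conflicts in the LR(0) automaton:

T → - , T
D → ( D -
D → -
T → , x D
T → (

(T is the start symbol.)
A shift-reduce conflict occurs when an LR(0) state has both:
  - a complete (reduce) item [A → α .] (dot at the end), and
  - a shift item [B → β . c γ] (dot before a terminal).

Augment with T' → T and build the canonical LR(0) collection (I0 = CLOSURE({[T' → . T]}), then GOTO on every symbol after a dot until no new states appear). It has 13 states:
  I0: { [T → . (], [T → . , x D], [T → . - , T], [T' → . T] }  — shift
  I1: { [T → ( .] }  — reduce
  I2: { [T → , . x D] }  — shift
  I3: { [T → - . , T] }  — shift
  I4: { [T' → T .] }  — accept
  I5: { [T → - , . T], [T → . (], [T → . , x D], [T → . - , T] }  — shift
  I6: { [T → - , T .] }  — reduce
  I7: { [D → . ( D -], [D → . -], [T → , x . D] }  — shift
  I8: { [D → ( . D -], [D → . ( D -], [D → . -] }  — shift
  I9: { [D → - .] }  — reduce
  I10: { [T → , x D .] }  — reduce
  I11: { [D → ( D . -] }  — shift
  I12: { [D → ( D - .] }  — reduce

No state contains both a complete item and a shift item.

Answer: No shift-reduce conflicts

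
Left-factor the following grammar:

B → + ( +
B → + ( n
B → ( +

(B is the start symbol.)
B → + ( B'
B' → +
B' → n
B → ( +

Left-factoring transforms A → αβ₁ | αβ₂ into A → αA' and A' → β₁ | β₂
(α is the longest common prefix among the alternatives). Repeat until
no nonterminal has two alternatives with a common prefix.

Round 1: B has alternatives sharing prefix '+ ('. Introduce B': B → + ( B'
  Add: B' → +
  Add: B' → n

No remaining common prefixes — done.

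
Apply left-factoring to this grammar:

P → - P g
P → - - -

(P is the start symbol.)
Left-factoring transforms A → αβ₁ | αβ₂ into A → αA' and A' → β₁ | β₂
(α is the longest common prefix among the alternatives). Repeat until
no nonterminal has two alternatives with a common prefix.

Round 1: P has alternatives sharing prefix '-'. Introduce P': P → - P'
  Add: P' → P g
  Add: P' → - -

No remaining common prefixes — done.

Resulting grammar:
P → - P'
P' → P g
P' → - -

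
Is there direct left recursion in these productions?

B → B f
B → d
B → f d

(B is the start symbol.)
Yes, B is left-recursive

Direct left recursion occurs when N → N α for some non-terminal N (the right-hand side begins with the left-hand side itself).

B → B f: LEFT RECURSIVE (starts with B)
B → d: starts with d
B → f d: starts with f

The grammar has direct left recursion on: B.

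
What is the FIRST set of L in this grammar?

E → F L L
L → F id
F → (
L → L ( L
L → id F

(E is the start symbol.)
{ '(', 'id' }

FIRST sets of the other non-terminals involved (by the same procedure, iterated to a fixed point):
  FIRST(F) = { '(' }

From L → F id:
  - F is a non-terminal: add FIRST(F) \ {ε} = { '(' }
    F is not nullable, so stop
From L → L ( L:
  - L is the symbol being defined: contributes nothing new
    L is not nullable, so stop
From L → id F:
  - id is a terminal: add 'id' and stop

Collecting: FIRST(L) = { '(', 'id' }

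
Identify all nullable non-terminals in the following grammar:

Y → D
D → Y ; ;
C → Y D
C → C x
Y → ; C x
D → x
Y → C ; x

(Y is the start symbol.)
None

A non-terminal is nullable if it can derive ε (the empty string): either it has an ε-production, or it has a production whose right-hand side consists entirely of nullable non-terminals.

There are no ε-productions, so no non-terminal can derive ε.
No non-terminals are nullable.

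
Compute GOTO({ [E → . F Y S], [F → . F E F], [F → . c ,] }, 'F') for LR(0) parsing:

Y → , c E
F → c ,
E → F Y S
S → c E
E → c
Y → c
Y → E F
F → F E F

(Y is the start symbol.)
GOTO(I, 'F') = CLOSURE({ [A → αX.β] : [A → α.Xβ] ∈ I, X = 'F' })

Items with dot before 'F', with the dot advanced:
  [E → . F Y S] → [E → F . Y S]
  [F → . F E F] → [F → F . E F]
Closure of the advanced items:
  [E → F . Y S] has the dot before Y: add [Y → . , c E], [Y → . c], [Y → . E F]
  [F → F . E F] has the dot before E: add [E → . F Y S], [E → . c]
  [E → . F Y S] has the dot before F: add [F → . c ,], [F → . F E F]

GOTO = { [E → . F Y S], [E → . c], [E → F . Y S], [F → . F E F], [F → . c ,], [F → F . E F], [Y → . , c E], [Y → . E F], [Y → . c] }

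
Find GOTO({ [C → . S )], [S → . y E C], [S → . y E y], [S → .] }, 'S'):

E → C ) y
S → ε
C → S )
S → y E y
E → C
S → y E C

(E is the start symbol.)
GOTO(I, 'S') = CLOSURE({ [A → αX.β] : [A → α.Xβ] ∈ I, X = 'S' })

Items with dot before 'S', with the dot advanced:
  [C → . S )] → [C → S . )]
Closure adds nothing (no advanced item has the dot before a non-terminal).

GOTO = { [C → S . )] }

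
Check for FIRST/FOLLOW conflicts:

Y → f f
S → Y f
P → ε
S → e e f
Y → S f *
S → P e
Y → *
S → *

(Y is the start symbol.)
No FIRST/FOLLOW conflicts.

A FIRST/FOLLOW conflict occurs when a non-terminal N has a nullable alternative N → β (β ⇒* ε) and another alternative N → α with FIRST(α) ∩ FOLLOW(N) ≠ ∅: on such a lookahead the parser cannot decide between expanding α and letting N vanish via β.

Nullable non-terminals: P.
P has a nullable alternative but only one production, so nothing to check.

S, Y have no nullable alternative, so no FIRST/FOLLOW check is needed there.

No FIRST/FOLLOW conflicts found.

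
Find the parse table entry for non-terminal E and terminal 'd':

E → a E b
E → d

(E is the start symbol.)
To find M[E, 'd'], we find productions for E where 'd' is in the predict set (PREDICT(N → α) = (FIRST(α) \ {ε}) ∪ (FOLLOW(N) if α ⇒* ε)).

E → a E b: PREDICT = { 'a' }
E → d: PREDICT = { 'd' }
  'd' is in predict set, so this production goes in M[E, 'd']

M[E, 'd'] = E → d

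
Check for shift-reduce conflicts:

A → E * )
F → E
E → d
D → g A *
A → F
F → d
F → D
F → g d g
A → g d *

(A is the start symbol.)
Yes — I3: [F → E .] vs [A → E . * )]; I8: [E → d .] vs [A → g d . *]

A shift-reduce conflict occurs when an LR(0) state has both:
  - a complete (reduce) item [A → α .] (dot at the end), and
  - a shift item [B → β . c γ] (dot before a terminal).

Augment with A' → A and build the canonical LR(0) collection (I0 = CLOSURE({[A' → . A]}), then GOTO on every symbol after a dot until no new states appear). It has 14 states:
  I0: { [A → . E * )], [A → . F], [A → . g d *], [A' → . A], [D → . g A *], [E → . d], [F → . D], [F → . E], [F → . d], [F → . g d g] }  — shift
  I1: { [A' → A .] }  — accept
  I2: { [F → D .] }  — reduce
  I3: { [A → E . * )], [F → E .] }  — shift, reduce
  I4: { [A → F .] }  — reduce
  I5: { [E → d .], [F → d .] }  — 2 reduces
  I6: { [A → . E * )], [A → . F], [A → . g d *], [A → g . d *], [D → . g A *], [D → g . A *], [E → . d], [F → . D], [F → . E], [F → . d], [F → . g d g], [F → g . d g] }  — shift
  I7: { [D → g A . *] }  — shift
  I8: { [A → g d . *], [E → d .], [F → d .], [F → g d . g] }  — shift, 2 reduces
  I9: { [A → g d * .] }  — reduce
  I10: { [F → g d g .] }  — reduce
  I11: { [D → g A * .] }  — reduce
  I12: { [A → E * . )] }  — shift
  I13: { [A → E * ) .] }  — reduce

I3 contains reduce item [F → E .] and shift item [A → E . * )] — shift-reduce conflict.
I8 contains reduce items [E → d .], [F → d .] and shift items [A → g d . *], [F → g d . g] — shift-reduce conflict.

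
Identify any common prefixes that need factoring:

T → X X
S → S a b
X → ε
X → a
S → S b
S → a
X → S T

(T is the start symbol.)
Left-factoring is needed when two productions for the same non-terminal
share a common prefix on the right-hand side.

Productions for S:
  S → S a b
  S → S b
  S → a
Productions for X:
  X → ε
  X → a
  X → S T

Found common prefix 'S' in productions for S

Answer: Yes, S has productions with common prefix 'S'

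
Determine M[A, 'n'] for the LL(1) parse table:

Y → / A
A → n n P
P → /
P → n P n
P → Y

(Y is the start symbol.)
To find M[A, 'n'], we find productions for A where 'n' is in the predict set (PREDICT(N → α) = (FIRST(α) \ {ε}) ∪ (FOLLOW(N) if α ⇒* ε)).

A → n n P: PREDICT = { 'n' }
  'n' is in predict set, so this production goes in M[A, 'n']

M[A, 'n'] = A → n n P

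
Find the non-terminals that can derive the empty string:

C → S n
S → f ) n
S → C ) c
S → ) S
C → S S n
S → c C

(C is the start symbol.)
None

There are no ε-productions, so no non-terminal can derive ε.
No non-terminals are nullable.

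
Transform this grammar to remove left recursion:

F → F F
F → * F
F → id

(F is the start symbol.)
F → * F F'
F → id F'
F' → F F'
F' → ε

F is directly left-recursive. The standard transformation for
  A → A α₁ | ... | A α_m | β₁ | ... | β_n
is
  A  → β₁ A' | ... | β_n A'
  A' → α₁ A' | ... | α_m A' | ε

F → * F becomes F → * F F'
F → id becomes F → id F'
F → F F becomes F' → F F'
Add F' → ε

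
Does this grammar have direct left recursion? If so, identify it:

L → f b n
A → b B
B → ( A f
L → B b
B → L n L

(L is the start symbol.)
L → f b n: starts with f
A → b B: starts with b
B → ( A f: starts with '('
L → B b: starts with B
B → L n L: starts with L

No direct left recursion found.

Answer: No direct left recursion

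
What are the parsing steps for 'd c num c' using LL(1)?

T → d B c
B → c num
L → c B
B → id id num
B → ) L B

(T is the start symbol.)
Stack is shown with the top on the left.

Stack      Input        Action
------------------------------
T $        d c num c $  output T → d B c
d B c $    d c num c $  match 'd'
B c $      c num c $    output B → c num
c num c $  c num c $    match 'c'
num c $    num c $      match 'num'
c $        c $          match 'c'
$          $            accept

The string is accepted.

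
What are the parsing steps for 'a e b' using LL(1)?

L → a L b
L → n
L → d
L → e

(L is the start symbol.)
Stack is shown with the top on the left.

Stack    Input    Action
------------------------
L $      a e b $  output L → a L b
a L b $  a e b $  match 'a'
L b $    e b $    output L → e
e b $    e b $    match 'e'
b $      b $      match 'b'
$        $        accept

The string is accepted.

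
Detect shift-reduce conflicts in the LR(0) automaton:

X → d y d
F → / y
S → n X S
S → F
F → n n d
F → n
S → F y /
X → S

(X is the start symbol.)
Yes — I2: [S → F .] vs [S → F . y /]; I6: [F → n .] vs [F → . / y]; I8: [F → n .] vs [F → . / y]; I9: [F → n n d .] vs [X → d . y d]

A shift-reduce conflict occurs when an LR(0) state has both:
  - a complete (reduce) item [A → α .] (dot at the end), and
  - a shift item [B → β . c γ] (dot before a terminal).

Augment with X' → X and build the canonical LR(0) collection (I0 = CLOSURE({[X' → . X]}), then GOTO on every symbol after a dot until no new states appear). It has 16 states:
  I0: { [F → . / y], [F → . n n d], [F → . n], [S → . F y /], [S → . F], [S → . n X S], [X → . S], [X → . d y d], [X' → . X] }  — shift
  I1: { [F → / . y] }  — shift
  I2: { [S → F . y /], [S → F .] }  — shift, reduce
  I3: { [X → S .] }  — reduce
  I4: { [X' → X .] }  — accept
  I5: { [X → d . y d] }  — shift
  I6: { [F → . / y], [F → . n n d], [F → . n], [F → n . n d], [F → n .], [S → . F y /], [S → . F], [S → . n X S], [S → n . X S], [X → . S], [X → . d y d] }  — shift, reduce
  I7: { [F → . / y], [F → . n n d], [F → . n], [S → . F y /], [S → . F], [S → . n X S], [S → n X . S] }  — shift
  I8: { [F → . / y], [F → . n n d], [F → . n], [F → n . n d], [F → n .], [F → n n . d], [S → . F y /], [S → . F], [S → . n X S], [S → n . X S], [X → . S], [X → . d y d] }  — shift, reduce
  I9: { [F → n n d .], [X → d . y d] }  — shift, reduce
  I10: { [X → d y . d] }  — shift
  I11: { [X → d y d .] }  — reduce
  I12: { [S → n X S .] }  — reduce
  I13: { [S → F y . /] }  — shift
  I14: { [S → F y / .] }  — reduce
  I15: { [F → / y .] }  — reduce

I2 contains reduce item [S → F .] and shift item [S → F . y /] — shift-reduce conflict.
I6 contains reduce item [F → n .] and shift items [F → . / y], [F → . n], [F → . n n d], [F → n . n d], [S → . n X S], [X → . d y d] — shift-reduce conflict.
I8 contains reduce item [F → n .] and shift items [F → . / y], [F → . n], [F → . n n d], [F → n . n d], [F → n n . d], [S → . n X S], [X → . d y d] — shift-reduce conflict.
I9 contains reduce item [F → n n d .] and shift item [X → d . y d] — shift-reduce conflict.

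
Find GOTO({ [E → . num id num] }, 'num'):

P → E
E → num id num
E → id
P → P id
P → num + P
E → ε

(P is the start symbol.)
GOTO(I, 'num') = CLOSURE({ [A → αX.β] : [A → α.Xβ] ∈ I, X = 'num' })

Items with dot before 'num', with the dot advanced:
  [E → . num id num] → [E → num . id num]
Closure adds nothing (no advanced item has the dot before a non-terminal).

GOTO = { [E → num . id num] }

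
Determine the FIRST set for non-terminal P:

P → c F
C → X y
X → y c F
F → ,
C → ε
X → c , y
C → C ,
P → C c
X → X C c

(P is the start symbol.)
{ ',', 'c', 'y' }

FIRST sets of the other non-terminals involved (by the same procedure, iterated to a fixed point):
  FIRST(C) = { ',', 'c', 'y', ε }

From P → c F:
  - c is a terminal: add 'c' and stop
From P → C c:
  - C is a non-terminal: add FIRST(C) \ {ε} = { ',', 'c', 'y' }
    C is nullable, so continue to the next symbol
  - c is a terminal: add 'c' and stop

Collecting: FIRST(P) = { ',', 'c', 'y' }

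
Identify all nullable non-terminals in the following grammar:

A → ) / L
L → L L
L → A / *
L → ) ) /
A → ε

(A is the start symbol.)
A non-terminal is nullable if it can derive ε (the empty string): either it has an ε-production, or it has a production whose right-hand side consists entirely of nullable non-terminals.

ε-productions: A → ε
So A is immediately nullable.
No further non-terminal can be added: every production for the remaining non-terminals contains a terminal or a non-nullable non-terminal.
Nullable = { 'A' }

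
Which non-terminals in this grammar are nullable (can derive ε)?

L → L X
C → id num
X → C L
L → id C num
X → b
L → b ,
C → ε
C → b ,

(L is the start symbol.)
ε-productions: C → ε
So C is immediately nullable.
No further non-terminal can be added: every production for the remaining non-terminals contains a terminal or a non-nullable non-terminal.
Nullable = { 'C' }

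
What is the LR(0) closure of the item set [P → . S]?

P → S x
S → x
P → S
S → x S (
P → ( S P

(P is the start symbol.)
Start with: [P → . S]
  [P → . S] has the dot before S: add [S → . x], [S → . x S (]
No further items can be added.

CLOSURE = { [P → . S], [S → . x S (], [S → . x] }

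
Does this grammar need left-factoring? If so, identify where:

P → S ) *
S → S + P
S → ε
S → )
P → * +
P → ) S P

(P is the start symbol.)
No, left-factoring is not needed

Left-factoring is needed when two productions for the same non-terminal
share a common prefix on the right-hand side.

Productions for P:
  P → S ) *
  P → * +
  P → ) S P
Productions for S:
  S → S + P
  S → ε
  S → )

No common prefixes found.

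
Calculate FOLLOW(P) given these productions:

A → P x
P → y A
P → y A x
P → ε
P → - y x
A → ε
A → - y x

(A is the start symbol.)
{ 'x' }

To compute FOLLOW(P), find every occurrence of P on a right-hand side N → α P β: add FIRST(β) \ {ε}, and if β is empty or nullable also add FOLLOW(N). Iterate to a fixed point.

In A → P x: P is followed by x, add FIRST(x) \ {ε} = { 'x' }

Taking the union: FOLLOW(P) = { 'x' }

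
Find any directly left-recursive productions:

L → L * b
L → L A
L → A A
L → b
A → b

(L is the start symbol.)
L → L * b: LEFT RECURSIVE (starts with L)
L → L A: LEFT RECURSIVE (starts with L)
L → A A: starts with A
L → b: starts with b
A → b: starts with b

The grammar has direct left recursion on: L.

Answer: Yes, L is left-recursive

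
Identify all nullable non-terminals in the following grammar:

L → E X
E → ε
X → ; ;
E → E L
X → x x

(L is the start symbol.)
{ 'E' }

A non-terminal is nullable if it can derive ε (the empty string): either it has an ε-production, or it has a production whose right-hand side consists entirely of nullable non-terminals.

ε-productions: E → ε
So E is immediately nullable.
No further non-terminal can be added: every production for the remaining non-terminals contains a terminal or a non-nullable non-terminal.
Nullable = { 'E' }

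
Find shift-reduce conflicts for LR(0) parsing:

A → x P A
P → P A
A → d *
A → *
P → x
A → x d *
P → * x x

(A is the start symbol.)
A shift-reduce conflict occurs when an LR(0) state has both:
  - a complete (reduce) item [A → α .] (dot at the end), and
  - a shift item [B → β . c γ] (dot before a terminal).

Augment with A' → A and build the canonical LR(0) collection (I0 = CLOSURE({[A' → . A]}), then GOTO on every symbol after a dot until no new states appear). It has 14 states:
  I0: { [A → . *], [A → . d *], [A → . x P A], [A → . x d *], [A' → . A] }  — shift
  I1: { [A → * .] }  — reduce
  I2: { [A' → A .] }  — accept
  I3: { [A → d . *] }  — shift
  I4: { [A → x . P A], [A → x . d *], [P → . * x x], [P → . P A], [P → . x] }  — shift
  I5: { [P → * . x x] }  — shift
  I6: { [A → . *], [A → . d *], [A → . x P A], [A → . x d *], [A → x P . A], [P → P . A] }  — shift
  I7: { [A → x d . *] }  — shift
  I8: { [P → x .] }  — reduce
  I9: { [A → x d * .] }  — reduce
  I10: { [A → x P A .], [P → P A .] }  — 2 reduces
  I11: { [P → * x . x] }  — shift
  I12: { [P → * x x .] }  — reduce
  I13: { [A → d * .] }  — reduce

No state contains both a complete item and a shift item.

Answer: No shift-reduce conflicts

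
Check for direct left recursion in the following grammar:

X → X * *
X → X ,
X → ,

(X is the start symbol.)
Yes, X is left-recursive

Direct left recursion occurs when N → N α for some non-terminal N (the right-hand side begins with the left-hand side itself).

X → X * *: LEFT RECURSIVE (starts with X)
X → X ,: LEFT RECURSIVE (starts with X)
X → ,: starts with ','

The grammar has direct left recursion on: X.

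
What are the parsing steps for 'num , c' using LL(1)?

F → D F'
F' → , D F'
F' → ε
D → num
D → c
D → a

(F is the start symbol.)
Stack is shown with the top on the left.

Stack     Input      Action
---------------------------
F $       num , c $  output F → D F'
D F' $    num , c $  output D → num
num F' $  num , c $  match 'num'
F' $      , c $      output F' → , D F'
, D F' $  , c $      match ','
D F' $    c $        output D → c
c F' $    c $        match 'c'
F' $      $          output F' → ε
$         $          accept

The string is accepted.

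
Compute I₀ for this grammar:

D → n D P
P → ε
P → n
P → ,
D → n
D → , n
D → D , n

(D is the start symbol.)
{ [D → . , n], [D → . D , n], [D → . n D P], [D → . n], [D' → . D] }

First, augment the grammar with D' → D
I₀ = CLOSURE({ [D' → . D] }):
  [D' → . D] has the dot before D: add [D → . n D P], [D → . n], [D → . , n], [D → . D , n]
No further items can be added.

I₀ = { [D → . , n], [D → . D , n], [D → . n D P], [D → . n], [D' → . D] }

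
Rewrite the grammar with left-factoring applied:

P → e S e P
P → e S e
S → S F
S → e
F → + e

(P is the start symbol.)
Left-factoring transforms A → αβ₁ | αβ₂ into A → αA' and A' → β₁ | β₂
(α is the longest common prefix among the alternatives). Repeat until
no nonterminal has two alternatives with a common prefix.

Round 1: P has alternatives sharing prefix 'e S e'. Introduce P': P → e S e P'
  Add: P' → P
  Add: P' → ε

No remaining common prefixes — done.

Resulting grammar:
P → e S e P'
P' → P
P' → ε
S → S F
S → e
F → + e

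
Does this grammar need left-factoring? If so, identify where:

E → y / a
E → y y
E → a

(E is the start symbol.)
Yes, E has productions with common prefix 'y'

Left-factoring is needed when two productions for the same non-terminal
share a common prefix on the right-hand side.

Productions for E:
  E → y / a
  E → y y
  E → a

Found common prefix 'y' in productions for E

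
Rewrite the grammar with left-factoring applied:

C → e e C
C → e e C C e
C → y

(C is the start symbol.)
C → e e C C'
C' → ε
C' → C e
C → y

Left-factoring transforms A → αβ₁ | αβ₂ into A → αA' and A' → β₁ | β₂
(α is the longest common prefix among the alternatives). Repeat until
no nonterminal has two alternatives with a common prefix.

Round 1: C has alternatives sharing prefix 'e e C'. Introduce C': C → e e C C'
  Add: C' → ε
  Add: C' → C e

No remaining common prefixes — done.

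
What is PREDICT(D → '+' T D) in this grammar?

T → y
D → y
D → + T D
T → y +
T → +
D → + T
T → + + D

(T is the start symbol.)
{ '+' }

PREDICT(D → '+' T D) = (FIRST(RHS) \ {ε}) ∪ (FOLLOW(D) if ε ∈ FIRST(RHS), i.e. RHS ⇒* ε)
FIRST('+' T D) = { '+' }
ε ∉ FIRST('+' T D), so FOLLOW(D) is not added.
PREDICT(D → '+' T D) = { '+' }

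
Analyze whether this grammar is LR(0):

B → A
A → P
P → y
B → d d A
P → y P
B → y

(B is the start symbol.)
Augment with B' → B and build the canonical LR(0) collection (I0 = CLOSURE({[B' → . B]}), then GOTO on every symbol after a dot until no new states appear). It has 10 states:
  I0: { [A → . P], [B → . A], [B → . d d A], [B → . y], [B' → . B], [P → . y P], [P → . y] }  — shift
  I1: { [B → A .] }  — reduce
  I2: { [B' → B .] }  — accept
  I3: { [A → P .] }  — reduce
  I4: { [B → d . d A] }  — shift
  I5: { [B → y .], [P → . y P], [P → . y], [P → y . P], [P → y .] }  — shift, 2 reduces
  I6: { [P → y P .] }  — reduce
  I7: { [P → . y P], [P → . y], [P → y . P], [P → y .] }  — shift, reduce
  I8: { [A → . P], [B → d d . A], [P → . y P], [P → . y] }  — shift
  I9: { [B → d d A .] }  — reduce

Conflict in state I5:
  Shift-reduce conflict between [B → y .] and [P → . y]
So the grammar is NOT LR(0).

Answer: No. Shift-reduce conflict between [B → y .] and [P → . y]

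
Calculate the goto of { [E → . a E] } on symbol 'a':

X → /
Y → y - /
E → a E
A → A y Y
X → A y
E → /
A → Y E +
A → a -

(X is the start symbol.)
{ [E → . /], [E → . a E], [E → a . E] }

GOTO(I, 'a') = CLOSURE({ [A → αX.β] : [A → α.Xβ] ∈ I, X = 'a' })

Items with dot before 'a', with the dot advanced:
  [E → . a E] → [E → a . E]
Closure of the advanced items:
  [E → a . E] has the dot before E: add [E → . a E], [E → . /]

GOTO = { [E → . /], [E → . a E], [E → a . E] }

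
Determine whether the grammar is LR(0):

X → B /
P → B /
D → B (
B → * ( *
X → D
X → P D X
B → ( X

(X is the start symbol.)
A grammar is LR(0) if no state in the canonical LR(0) collection has:
  - both a shift item (dot before a terminal) and a complete item (shift-reduce conflict), or
  - two or more complete items (reduce-reduce conflict; the accept item [X' → X .] counts as a complete item here).

Augment with X' → X and build the canonical LR(0) collection (I0 = CLOSURE({[X' → . X]}), then GOTO on every symbol after a dot until no new states appear). It has 15 states:
  I0: { [B → . ( X], [B → . * ( *], [D → . B (], [P → . B /], [X → . B /], [X → . D], [X → . P D X], [X' → . X] }  — shift
  I1: { [B → ( . X], [B → . ( X], [B → . * ( *], [D → . B (], [P → . B /], [X → . B /], [X → . D], [X → . P D X] }  — shift
  I2: { [B → * . ( *] }  — shift
  I3: { [D → B . (], [P → B . /], [X → B . /] }  — shift
  I4: { [X → D .] }  — reduce
  I5: { [B → . ( X], [B → . * ( *], [D → . B (], [X → P . D X] }  — shift
  I6: { [X' → X .] }  — accept
  I7: { [D → B . (] }  — shift
  I8: { [B → . ( X], [B → . * ( *], [D → . B (], [P → . B /], [X → . B /], [X → . D], [X → . P D X], [X → P D . X] }  — shift
  I9: { [X → P D X .] }  — reduce
  I10: { [D → B ( .] }  — reduce
  I11: { [P → B / .], [X → B / .] }  — 2 reduces
  I12: { [B → * ( . *] }  — shift
  I13: { [B → * ( * .] }  — reduce
  I14: { [B → ( X .] }  — reduce

Conflict in state I11:
  Reduce-reduce conflict: [P → B / .] and [X → B / .]
So the grammar is NOT LR(0).

Answer: No. Reduce-reduce conflict: [P → B / .] and [X → B / .]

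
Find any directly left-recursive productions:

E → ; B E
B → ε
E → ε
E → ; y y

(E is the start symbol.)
E → ; B E: starts with ';'
B → ε: starts with ε
E → ε: starts with ε
E → ; y y: starts with ';'

No direct left recursion found.

Answer: No direct left recursion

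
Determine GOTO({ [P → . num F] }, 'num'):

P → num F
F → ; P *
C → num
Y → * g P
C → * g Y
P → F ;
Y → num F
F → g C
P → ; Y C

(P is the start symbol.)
{ [F → . ; P *], [F → . g C], [P → num . F] }

GOTO(I, 'num') = CLOSURE({ [A → αX.β] : [A → α.Xβ] ∈ I, X = 'num' })

Items with dot before 'num', with the dot advanced:
  [P → . num F] → [P → num . F]
Closure of the advanced items:
  [P → num . F] has the dot before F: add [F → . ; P *], [F → . g C]

GOTO = { [F → . ; P *], [F → . g C], [P → num . F] }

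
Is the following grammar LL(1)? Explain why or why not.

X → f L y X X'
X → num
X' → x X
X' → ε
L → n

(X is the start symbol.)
No. Predict set conflict for X': { 'x' }

A grammar is LL(1) if for each non-terminal N with multiple productions, the predict sets of those productions are pairwise disjoint, where PREDICT(N → α) = (FIRST(α) \ {ε}) ∪ (FOLLOW(N) if α ⇒* ε).

Relevant sets:
  FOLLOW(X') = { $, 'x' }

For X:
  PREDICT(X → f L y X X') = { 'f' }
  PREDICT(X → num) = { 'num' }
For X':
  PREDICT(X' → x X) = { 'x' }
  PREDICT(X' → ε) = { $, 'x' }
L has a single production, so nothing to check there.

Conflict found: Predict set conflict for X': { 'x' }
The grammar is NOT LL(1).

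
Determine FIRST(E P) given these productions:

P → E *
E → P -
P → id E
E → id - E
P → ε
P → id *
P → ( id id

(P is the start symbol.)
{ '(', '-', 'id' }

FIRST sets of the non-terminals involved (from the grammar, by fixed-point iteration):
  FIRST(E) = { '(', '-', 'id' }

To compute FIRST(E P), process the symbols left to right:
Symbol E is a non-terminal. Add FIRST(E) \ {ε} = { '(', '-', 'id' }
E is not nullable (ε ∉ FIRST(E)), so stop here.
FIRST(E P) = { '(', '-', 'id' }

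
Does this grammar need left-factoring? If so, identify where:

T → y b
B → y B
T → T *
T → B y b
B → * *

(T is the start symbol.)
No, left-factoring is not needed

Left-factoring is needed when two productions for the same non-terminal
share a common prefix on the right-hand side.

Productions for T:
  T → y b
  T → T *
  T → B y b
Productions for B:
  B → y B
  B → * *

No common prefixes found.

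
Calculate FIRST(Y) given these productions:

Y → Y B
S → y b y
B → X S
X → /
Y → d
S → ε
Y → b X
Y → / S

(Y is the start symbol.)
{ '/', 'b', 'd' }

From Y → Y B:
  - Y is the symbol being defined: contributes nothing new
    Y is not nullable, so stop
From Y → d:
  - d is a terminal: add 'd' and stop
From Y → b X:
  - b is a terminal: add 'b' and stop
From Y → / S:
  - '/' is a terminal: add '/' and stop

Collecting: FIRST(Y) = { '/', 'b', 'd' }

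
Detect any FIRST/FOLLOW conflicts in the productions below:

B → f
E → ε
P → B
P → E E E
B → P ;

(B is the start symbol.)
A FIRST/FOLLOW conflict occurs when a non-terminal N has a nullable alternative N → β (β ⇒* ε) and another alternative N → α with FIRST(α) ∩ FOLLOW(N) ≠ ∅: on such a lookahead the parser cannot decide between expanding α and letting N vanish via β.

Nullable non-terminals: E, P.
FIRST sets used below: FIRST(B) = { ';', 'f' }, FIRST(E) = { ε }
E has a nullable alternative but only one production, so nothing to check.

P: nullable alternative(s) P → E E E; FOLLOW(P) = { ';' }
  P → B: FIRST \ {ε} = { ';', 'f' } — overlaps FOLLOW(P) on { ';' }: CONFLICT
  P → E E E: FIRST \ {ε} = { } — this is the only nullable alternative, skip

B has no nullable alternative, so no FIRST/FOLLOW check is needed there.

So the grammar has 1 FIRST/FOLLOW conflict (marked CONFLICT above).

Answer: Yes. P → B with FOLLOW(P) on { ';' }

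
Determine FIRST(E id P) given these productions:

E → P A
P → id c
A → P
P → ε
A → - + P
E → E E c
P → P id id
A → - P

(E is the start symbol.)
{ '-', 'c', 'id' }

FIRST sets of the non-terminals involved (from the grammar, by fixed-point iteration):
  FIRST(E) = { '-', 'c', 'id', ε }

To compute FIRST(E id P), process the symbols left to right:
Symbol E is a non-terminal. Add FIRST(E) \ {ε} = { '-', 'c', 'id' }
E is nullable (ε ∈ FIRST(E)), continue to the next symbol.
Symbol id is a terminal. Add 'id' and stop.
FIRST(E id P) = { '-', 'c', 'id' }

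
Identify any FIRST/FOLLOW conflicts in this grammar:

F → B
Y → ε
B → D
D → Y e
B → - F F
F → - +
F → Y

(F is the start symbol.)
A FIRST/FOLLOW conflict occurs when a non-terminal N has a nullable alternative N → β (β ⇒* ε) and another alternative N → α with FIRST(α) ∩ FOLLOW(N) ≠ ∅: on such a lookahead the parser cannot decide between expanding α and letting N vanish via β.

Nullable non-terminals: F, Y.
FIRST sets used below: FIRST(B) = { '-', 'e' }, FIRST(Y) = { ε }

F: nullable alternative(s) F → Y; FOLLOW(F) = { $, '-', 'e' }
  F → B: FIRST \ {ε} = { '-', 'e' } — overlaps FOLLOW(F) on { '-', 'e' }: CONFLICT
  F → - +: FIRST \ {ε} = { '-' } — overlaps FOLLOW(F) on { '-' }: CONFLICT
  F → Y: FIRST \ {ε} = { } — this is the only nullable alternative, skip
Y has a nullable alternative but only one production, so nothing to check.

B, D have no nullable alternative, so no FIRST/FOLLOW check is needed there.

So the grammar has 2 FIRST/FOLLOW conflicts (marked CONFLICT above).

Answer: Yes. F → B with FOLLOW(F) on { '-', 'e' }; F → '-' '+' with FOLLOW(F) on { '-' }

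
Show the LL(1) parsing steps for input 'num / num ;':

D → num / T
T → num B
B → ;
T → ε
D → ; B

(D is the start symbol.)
LL(1) parsing maintains a stack (initially the start symbol over $) and the input. At each step: if the stack top is a terminal, match it against the current input token; if it is a non-terminal N, replace it with the RHS of M[N, lookahead] (the unique production whose predict set contains the lookahead).

Stack is shown with the top on the left.

Stack      Input          Action
--------------------------------
D $        num / num ; $  output D → num / T
num / T $  num / num ; $  match 'num'
/ T $      / num ; $      match '/'
T $        num ; $        output T → num B
num B $    num ; $        match 'num'
B $        ; $            output B → ;
; $        ; $            match ';'
$          $              accept

The string is accepted.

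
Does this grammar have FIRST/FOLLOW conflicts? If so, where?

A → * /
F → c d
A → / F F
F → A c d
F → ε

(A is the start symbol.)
Nullable non-terminals: F.
FIRST sets used below: FIRST(A) = { '*', '/' }

F: nullable alternative(s) F → ε; FOLLOW(F) = { $, '*', '/', 'c' }
  F → c d: FIRST \ {ε} = { 'c' } — overlaps FOLLOW(F) on { 'c' }: CONFLICT
  F → A c d: FIRST \ {ε} = { '*', '/' } — overlaps FOLLOW(F) on { '*', '/' }: CONFLICT
  F → ε: FIRST \ {ε} = { } — this is the only nullable alternative, skip

A has no nullable alternative, so no FIRST/FOLLOW check is needed there.

So the grammar has 2 FIRST/FOLLOW conflicts (marked CONFLICT above).

Answer: Yes. F → c d with FOLLOW(F) on { 'c' }; F → A c d with FOLLOW(F) on { '*', '/' }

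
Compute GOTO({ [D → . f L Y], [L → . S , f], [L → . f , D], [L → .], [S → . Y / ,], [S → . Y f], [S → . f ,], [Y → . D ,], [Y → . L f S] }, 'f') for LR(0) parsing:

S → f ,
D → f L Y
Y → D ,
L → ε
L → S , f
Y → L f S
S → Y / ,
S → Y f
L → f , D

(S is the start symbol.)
GOTO(I, 'f') = CLOSURE({ [A → αX.β] : [A → α.Xβ] ∈ I, X = 'f' })

Items with dot before 'f', with the dot advanced:
  [D → . f L Y] → [D → f . L Y]
  [L → . f , D] → [L → f . , D]
  [S → . f ,] → [S → f . ,]
Closure of the advanced items:
  [D → f . L Y] has the dot before L: add [L → .], [L → . S , f], [L → . f , D]
  [L → . S , f] has the dot before S: add [S → . f ,], [S → . Y / ,], [S → . Y f]
  [S → . Y / ,] has the dot before Y: add [Y → . D ,], [Y → . L f S]
  [Y → . D ,] has the dot before D: add [D → . f L Y]

GOTO = { [D → . f L Y], [D → f . L Y], [L → . S , f], [L → . f , D], [L → .], [L → f . , D], [S → . Y / ,], [S → . Y f], [S → . f ,], [S → f . ,], [Y → . D ,], [Y → . L f S] }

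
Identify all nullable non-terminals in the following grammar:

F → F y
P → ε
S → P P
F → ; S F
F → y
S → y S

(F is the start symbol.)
A non-terminal is nullable if it can derive ε (the empty string): either it has an ε-production, or it has a production whose right-hand side consists entirely of nullable non-terminals.

ε-productions: P → ε
So P is immediately nullable.
S → P P: every symbol on the right is nullable, so S is nullable too.
No further non-terminal can be added: every production for the remaining non-terminals contains a terminal or a non-nullable non-terminal.
Nullable = { 'P', 'S' }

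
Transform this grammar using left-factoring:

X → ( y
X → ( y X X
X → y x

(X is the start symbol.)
Left-factoring transforms A → αβ₁ | αβ₂ into A → αA' and A' → β₁ | β₂
(α is the longest common prefix among the alternatives). Repeat until
no nonterminal has two alternatives with a common prefix.

Round 1: X has alternatives sharing prefix '( y'. Introduce X': X → ( y X'
  Add: X' → ε
  Add: X' → X X

No remaining common prefixes — done.

Resulting grammar:
X → ( y X'
X' → ε
X' → X X
X → y x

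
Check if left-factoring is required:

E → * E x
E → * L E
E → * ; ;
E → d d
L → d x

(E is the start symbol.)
Left-factoring is needed when two productions for the same non-terminal
share a common prefix on the right-hand side.

Productions for E:
  E → * E x
  E → * L E
  E → * ; ;
  E → d d

Found common prefix '*' in productions for E

Answer: Yes, E has productions with common prefix '*'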